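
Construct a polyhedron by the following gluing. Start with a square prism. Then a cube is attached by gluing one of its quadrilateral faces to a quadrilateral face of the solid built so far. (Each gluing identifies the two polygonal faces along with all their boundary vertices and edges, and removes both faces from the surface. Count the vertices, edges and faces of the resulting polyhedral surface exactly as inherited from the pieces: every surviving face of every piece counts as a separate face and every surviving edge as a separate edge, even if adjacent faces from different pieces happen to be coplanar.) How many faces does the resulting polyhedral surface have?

A square prism: V=8, E=12, F=6.
Attach a cube (V=8, E=12, F=6) along a 4-gon: merge 4 vertices and 4 edges, delete both glued faces → V=12, E=20, F=10.
Check: V − E + F = 12 − 20 + 10 = 2.

10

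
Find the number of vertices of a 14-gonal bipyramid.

16

A bipyramid over an n-gon has 2n triangular faces and n + 2 vertices: V = 14 + 2 = 16, E = 3·14 = 42, F = 2·14 = 28.
Check: V − E + F = 16 − 42 + 28 = 2.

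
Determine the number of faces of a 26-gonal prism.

28

A prism on an n-gon has two n-gon bases and n rectangular sides: V = 2·26 = 52, E = 3·26 = 78, F = 26 + 2 = 28.
Check: V − E + F = 52 − 78 + 28 = 2.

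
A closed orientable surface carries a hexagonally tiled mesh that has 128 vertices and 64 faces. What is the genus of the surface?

Every face is a hexagon, so 2E = 6·64 = 384, giving E = 192.
χ = V − E + F = 128 − 192 + 64 = 0.
For a closed orientable surface χ = 2 − 2g, so g = (2 − (0))/2 = 1.

1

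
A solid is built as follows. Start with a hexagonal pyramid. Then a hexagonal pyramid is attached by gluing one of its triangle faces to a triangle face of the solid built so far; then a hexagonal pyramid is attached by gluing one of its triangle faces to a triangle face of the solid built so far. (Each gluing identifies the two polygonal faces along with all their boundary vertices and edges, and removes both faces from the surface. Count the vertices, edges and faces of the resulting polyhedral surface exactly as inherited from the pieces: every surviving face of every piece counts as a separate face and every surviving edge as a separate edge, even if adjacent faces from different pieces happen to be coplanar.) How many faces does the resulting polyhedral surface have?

A hexagonal pyramid: V=7, E=12, F=7.
Attach a hexagonal pyramid (V=7, E=12, F=7) along a 3-gon: merge 3 vertices and 3 edges, delete both glued faces → V=11, E=21, F=12.
Attach a hexagonal pyramid (V=7, E=12, F=7) along a 3-gon: merge 3 vertices and 3 edges, delete both glued faces → V=15, E=30, F=17.
Check: V − E + F = 15 − 30 + 17 = 2.

17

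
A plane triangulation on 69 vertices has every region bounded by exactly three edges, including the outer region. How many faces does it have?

134

In a plane triangulation 3F = 2E and V − E + F = 2, so F = 2V − 4 = 2·69 − 4 = 134.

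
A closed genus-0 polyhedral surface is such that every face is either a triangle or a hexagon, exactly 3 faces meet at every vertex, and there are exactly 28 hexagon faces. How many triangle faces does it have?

4

Let x be the number of triangles; then F = 28 + x.
Edge–face incidences: 2E = 6·28 + 3·x = 168 + 3x.
Every vertex has degree 3, so 3V = 2E.
Euler: V − E + F = 2 ⇒ (2E)/3 − E + (28 + x) = 2.
Multiply by 6: 2·(2E) − 3·(2E) + 6·(28 + x) = 12, i.e. 168 + 6x − (168 + 3x) = 12.
Collecting terms: 3x = 12, so x = 4.
Then 2E = 168 + 3·4 = 180, so E = 90, V = 2E/3 = 60, F = 28 + 4 = 32.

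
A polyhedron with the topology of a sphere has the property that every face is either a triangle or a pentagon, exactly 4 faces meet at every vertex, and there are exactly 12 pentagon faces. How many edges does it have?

60

Let x be the number of triangles; then F = 12 + x.
Edge–face incidences: 2E = 5·12 + 3·x = 60 + 3x.
Every vertex has degree 4, so 4V = 2E.
Euler: V − E + F = 2 ⇒ (2E)/4 − E + (12 + x) = 2.
Multiply by 8: 2·(2E) − 4·(2E) + 8·(12 + x) = 16, i.e. 96 + 8x − 2·(60 + 3x) = 16.
Collecting terms: 2x − 24 = 16, so 2x = 40, so x = 20.
Then 2E = 60 + 3·20 = 120, so E = 60, V = 2E/4 = 30, F = 12 + 20 = 32.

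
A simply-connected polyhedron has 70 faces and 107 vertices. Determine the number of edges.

Here V − E + F = 2.
E = V + F − (2) = 107 + 70 − (2) = 175.

175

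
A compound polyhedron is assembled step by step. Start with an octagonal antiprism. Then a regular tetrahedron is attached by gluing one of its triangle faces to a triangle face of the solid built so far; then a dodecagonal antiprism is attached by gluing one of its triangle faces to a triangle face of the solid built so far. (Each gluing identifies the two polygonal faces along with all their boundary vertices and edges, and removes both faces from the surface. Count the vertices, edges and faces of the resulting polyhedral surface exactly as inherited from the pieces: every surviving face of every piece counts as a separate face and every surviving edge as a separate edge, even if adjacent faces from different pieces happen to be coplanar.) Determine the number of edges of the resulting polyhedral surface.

An octagonal antiprism: V=16, E=32, F=18.
Attach a regular tetrahedron (V=4, E=6, F=4) along a 3-gon: merge 3 vertices and 3 edges, delete both glued faces → V=17, E=35, F=20.
Attach a dodecagonal antiprism (V=24, E=48, F=26) along a 3-gon: merge 3 vertices and 3 edges, delete both glued faces → V=38, E=80, F=44.
Check: V − E + F = 38 − 80 + 44 = 2.

80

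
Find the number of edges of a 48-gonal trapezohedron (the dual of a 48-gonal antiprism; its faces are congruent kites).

192

The n-trapezohedron (dual of the n-antiprism) has V = 2·48 + 2 = 98, E = 4·48 = 192, F = 2·48 = 96.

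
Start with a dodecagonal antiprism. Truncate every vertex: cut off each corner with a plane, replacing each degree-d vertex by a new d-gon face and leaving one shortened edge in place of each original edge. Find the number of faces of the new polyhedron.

50

The base solid has V = 24, E = 48, F = 26.
Truncation replaces each original edge-end by a new vertex, so V′ = 2E = 96.
Each original edge survives, and each old vertex of degree d contributes d new edges; summing degrees gives Σd = 2E, so E′ = E + 2E = 3E = 144.
Each original face survives and each original vertex becomes one new face: F′ = F + V = 50.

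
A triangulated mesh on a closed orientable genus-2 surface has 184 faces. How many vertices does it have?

90

χ = 2 − 2·2 = -2, and every face is a triangle so 3F = 2E.
E = 3·184/2 = 276. Then V = -2 + E − F = -2 + 276 − 184 = 90.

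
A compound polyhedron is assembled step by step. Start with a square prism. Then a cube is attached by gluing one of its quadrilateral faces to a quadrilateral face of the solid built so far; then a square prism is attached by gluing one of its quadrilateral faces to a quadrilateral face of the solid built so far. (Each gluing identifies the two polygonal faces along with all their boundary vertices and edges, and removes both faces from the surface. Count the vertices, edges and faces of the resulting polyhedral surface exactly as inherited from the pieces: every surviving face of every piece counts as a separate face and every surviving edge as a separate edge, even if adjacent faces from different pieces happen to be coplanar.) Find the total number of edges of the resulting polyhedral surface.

28

A square prism: V=8, E=12, F=6.
Attach a cube (V=8, E=12, F=6) along a 4-gon: merge 4 vertices and 4 edges, delete both glued faces → V=12, E=20, F=10.
Attach a square prism (V=8, E=12, F=6) along a 4-gon: merge 4 vertices and 4 edges, delete both glued faces → V=16, E=28, F=14.
Check: V − E + F = 16 − 28 + 14 = 2.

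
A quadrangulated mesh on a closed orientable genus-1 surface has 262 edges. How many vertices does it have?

131

χ = 2 − 2·1 = 0, and every face is a square so 4F = 2E.
F = 2E/4 = 131. Then V = 0 + E − F = 0 + 262 − 131 = 131.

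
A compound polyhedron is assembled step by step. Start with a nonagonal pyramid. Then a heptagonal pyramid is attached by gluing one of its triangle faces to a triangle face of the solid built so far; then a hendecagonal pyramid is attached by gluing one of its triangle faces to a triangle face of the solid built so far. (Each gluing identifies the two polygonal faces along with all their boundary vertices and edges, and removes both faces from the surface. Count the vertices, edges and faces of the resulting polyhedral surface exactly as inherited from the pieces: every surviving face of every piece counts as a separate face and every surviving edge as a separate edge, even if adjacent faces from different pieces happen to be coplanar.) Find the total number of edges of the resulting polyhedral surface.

48

A nonagonal pyramid: V=10, E=18, F=10.
Attach a heptagonal pyramid (V=8, E=14, F=8) along a 3-gon: merge 3 vertices and 3 edges, delete both glued faces → V=15, E=29, F=16.
Attach a hendecagonal pyramid (V=12, E=22, F=12) along a 3-gon: merge 3 vertices and 3 edges, delete both glued faces → V=24, E=48, F=26.
Check: V − E + F = 24 − 48 + 26 = 2.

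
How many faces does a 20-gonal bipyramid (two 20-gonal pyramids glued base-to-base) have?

40

A bipyramid over an n-gon has 2n triangular faces and n + 2 vertices: V = 20 + 2 = 22, E = 3·20 = 60, F = 2·20 = 40.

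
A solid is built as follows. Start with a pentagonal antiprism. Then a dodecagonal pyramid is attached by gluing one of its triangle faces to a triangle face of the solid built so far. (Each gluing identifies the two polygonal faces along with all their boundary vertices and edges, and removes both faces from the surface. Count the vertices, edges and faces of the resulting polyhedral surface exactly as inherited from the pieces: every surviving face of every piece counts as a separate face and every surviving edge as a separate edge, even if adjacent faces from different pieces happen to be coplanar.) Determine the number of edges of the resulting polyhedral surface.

41

A pentagonal antiprism: V=10, E=20, F=12.
Attach a dodecagonal pyramid (V=13, E=24, F=13) along a 3-gon: merge 3 vertices and 3 edges, delete both glued faces → V=20, E=41, F=23.
Check: V − E + F = 20 − 41 + 23 = 2.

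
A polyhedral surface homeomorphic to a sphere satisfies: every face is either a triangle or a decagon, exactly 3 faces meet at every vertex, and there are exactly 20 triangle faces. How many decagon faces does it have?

Let x be the number of decagons; then F = 20 + x.
Edge–face incidences: 2E = 3·20 + 10·x = 60 + 10x.
Every vertex has degree 3, so 3V = 2E.
Euler: V − E + F = 2 ⇒ (2E)/3 − E + (20 + x) = 2.
Multiply by 6: 2·(2E) − 3·(2E) + 6·(20 + x) = 12, i.e. 120 + 6x − (60 + 10x) = 12.
Collecting terms: −4x + 60 = 12, so −4x = −48, so x = 12.
Then 2E = 60 + 10·12 = 180, so E = 90, V = 2E/3 = 60, F = 20 + 12 = 32.

12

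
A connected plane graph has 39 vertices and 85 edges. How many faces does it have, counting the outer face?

48

Euler's formula for a connected plane graph: V − E + F = 2, so F = 2 − 39 + 85 = 48.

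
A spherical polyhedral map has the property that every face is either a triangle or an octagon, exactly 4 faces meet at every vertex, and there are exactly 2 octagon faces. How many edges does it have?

32

Let x be the number of triangles; then F = 2 + x.
Edge–face incidences: 2E = 8·2 + 3·x = 16 + 3x.
Every vertex has degree 4, so 4V = 2E.
Euler: V − E + F = 2 ⇒ (2E)/4 − E + (2 + x) = 2.
Multiply by 8: 2·(2E) − 4·(2E) + 8·(2 + x) = 16, i.e. 16 + 8x − 2·(16 + 3x) = 16.
Collecting terms: 2x − 16 = 16, so 2x = 32, so x = 16.
Then 2E = 16 + 3·16 = 64, so E = 32, V = 2E/4 = 16, F = 2 + 16 = 18.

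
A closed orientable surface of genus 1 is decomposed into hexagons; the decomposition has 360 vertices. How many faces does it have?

180

χ = 2 − 2·1 = 0, and every face is a hexagon so 6F = 2E.
V − E + F = 0 with E = 6F/2 gives 360 − (6/2 − 1)·F = 0, so F = 180 and E = 540.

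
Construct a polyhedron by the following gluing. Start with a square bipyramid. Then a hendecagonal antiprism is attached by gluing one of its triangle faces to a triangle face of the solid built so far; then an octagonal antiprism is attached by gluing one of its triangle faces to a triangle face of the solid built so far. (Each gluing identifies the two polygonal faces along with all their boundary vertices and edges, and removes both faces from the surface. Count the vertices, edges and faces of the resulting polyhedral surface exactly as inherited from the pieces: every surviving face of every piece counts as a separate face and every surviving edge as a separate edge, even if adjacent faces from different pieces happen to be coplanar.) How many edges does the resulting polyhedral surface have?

A square bipyramid: V=6, E=12, F=8.
Attach a hendecagonal antiprism (V=22, E=44, F=24) along a 3-gon: merge 3 vertices and 3 edges, delete both glued faces → V=25, E=53, F=30.
Attach an octagonal antiprism (V=16, E=32, F=18) along a 3-gon: merge 3 vertices and 3 edges, delete both glued faces → V=38, E=82, F=46.
Check: V − E + F = 38 − 82 + 46 = 2.

82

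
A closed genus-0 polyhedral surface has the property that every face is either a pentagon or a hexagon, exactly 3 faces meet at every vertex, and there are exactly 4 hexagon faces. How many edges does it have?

42

Let x be the number of pentagons; then F = 4 + x.
Edge–face incidences: 2E = 6·4 + 5·x = 24 + 5x.
Every vertex has degree 3, so 3V = 2E.
Euler: V − E + F = 2 ⇒ (2E)/3 − E + (4 + x) = 2.
Multiply by 6: 2·(2E) − 3·(2E) + 6·(4 + x) = 12, i.e. 24 + 6x − (24 + 5x) = 12.
Collecting terms: x = 12.
Then 2E = 24 + 5·12 = 84, so E = 42, V = 2E/3 = 28, F = 4 + 12 = 16.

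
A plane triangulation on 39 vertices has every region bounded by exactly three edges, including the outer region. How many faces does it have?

74

In a plane triangulation 3F = 2E and V − E + F = 2, so F = 2V − 4 = 2·39 − 4 = 74.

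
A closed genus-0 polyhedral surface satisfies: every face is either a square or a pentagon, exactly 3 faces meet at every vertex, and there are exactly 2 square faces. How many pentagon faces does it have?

8

Let x be the number of pentagons; then F = 2 + x.
Edge–face incidences: 2E = 4·2 + 5·x = 8 + 5x.
Every vertex has degree 3, so 3V = 2E.
Euler: V − E + F = 2 ⇒ (2E)/3 − E + (2 + x) = 2.
Multiply by 6: 2·(2E) − 3·(2E) + 6·(2 + x) = 12, i.e. 12 + 6x − (8 + 5x) = 12.
Collecting terms: x + 4 = 12, so x = 8.
Then 2E = 8 + 5·8 = 48, so E = 24, V = 2E/3 = 16, F = 2 + 8 = 10.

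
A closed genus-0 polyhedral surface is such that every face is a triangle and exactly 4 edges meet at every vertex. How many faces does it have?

8

Each face has 3 edges and each edge borders two faces, so 2E = 3F.
Each vertex has degree 4, so 4V = 2E and hence V = 3F/4.
Euler: V − E + F = 2 ⇒ (3F/4) − (3F/2) + F = 2.
Multiply by 8: (6 − 12 + 8)F = 16, i.e. 2F = 16.
So F = 8, E = 3·8/2 = 12, V = 3·8/4 = 6.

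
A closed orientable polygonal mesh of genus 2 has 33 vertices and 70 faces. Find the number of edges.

105

For a closed orientable surface of genus 2, χ = 2 − 2·2 = -2.
E = V + F − (-2) = 33 + 70 − (-2) = 105.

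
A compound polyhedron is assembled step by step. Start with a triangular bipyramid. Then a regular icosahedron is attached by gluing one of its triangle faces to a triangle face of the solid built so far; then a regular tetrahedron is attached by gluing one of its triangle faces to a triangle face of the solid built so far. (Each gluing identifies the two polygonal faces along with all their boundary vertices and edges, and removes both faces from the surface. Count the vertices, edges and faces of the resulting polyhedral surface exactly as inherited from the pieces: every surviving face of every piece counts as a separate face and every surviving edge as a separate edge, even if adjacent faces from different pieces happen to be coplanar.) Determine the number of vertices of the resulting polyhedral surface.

A triangular bipyramid: V=5, E=9, F=6.
Attach a regular icosahedron (V=12, E=30, F=20) along a 3-gon: merge 3 vertices and 3 edges, delete both glued faces → V=14, E=36, F=24.
Attach a regular tetrahedron (V=4, E=6, F=4) along a 3-gon: merge 3 vertices and 3 edges, delete both glued faces → V=15, E=39, F=26.
Check: V − E + F = 15 − 39 + 26 = 2.

15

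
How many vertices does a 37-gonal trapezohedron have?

The n-trapezohedron (dual of the n-antiprism) has V = 2·37 + 2 = 76, E = 4·37 = 148, F = 2·37 = 74.
Check: V − E + F = 76 − 148 + 74 = 2.

76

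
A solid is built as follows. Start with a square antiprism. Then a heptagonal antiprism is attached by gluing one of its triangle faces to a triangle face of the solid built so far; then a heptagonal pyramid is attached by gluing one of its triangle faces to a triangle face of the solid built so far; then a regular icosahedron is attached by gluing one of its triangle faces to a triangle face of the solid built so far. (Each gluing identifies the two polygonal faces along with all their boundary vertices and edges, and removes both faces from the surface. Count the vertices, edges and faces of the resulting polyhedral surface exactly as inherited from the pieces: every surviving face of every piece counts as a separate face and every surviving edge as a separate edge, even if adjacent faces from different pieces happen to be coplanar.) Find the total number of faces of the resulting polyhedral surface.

48

A square antiprism: V=8, E=16, F=10.
Attach a heptagonal antiprism (V=14, E=28, F=16) along a 3-gon: merge 3 vertices and 3 edges, delete both glued faces → V=19, E=41, F=24.
Attach a heptagonal pyramid (V=8, E=14, F=8) along a 3-gon: merge 3 vertices and 3 edges, delete both glued faces → V=24, E=52, F=30.
Attach a regular icosahedron (V=12, E=30, F=20) along a 3-gon: merge 3 vertices and 3 edges, delete both glued faces → V=33, E=79, F=48.
Check: V − E + F = 33 − 79 + 48 = 2.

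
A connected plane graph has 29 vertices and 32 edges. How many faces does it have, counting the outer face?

Euler's formula for a connected plane graph: V − E + F = 2, so F = 2 − 29 + 32 = 5.

5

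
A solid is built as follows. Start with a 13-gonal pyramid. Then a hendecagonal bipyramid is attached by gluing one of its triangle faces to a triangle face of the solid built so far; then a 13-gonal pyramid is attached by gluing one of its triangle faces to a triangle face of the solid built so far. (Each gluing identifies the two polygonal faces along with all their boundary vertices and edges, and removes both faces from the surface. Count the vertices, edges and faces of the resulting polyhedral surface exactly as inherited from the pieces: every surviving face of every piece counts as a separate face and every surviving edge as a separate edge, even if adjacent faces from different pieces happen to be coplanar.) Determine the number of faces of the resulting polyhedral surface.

A 13-gonal pyramid: V=14, E=26, F=14.
Attach a hendecagonal bipyramid (V=13, E=33, F=22) along a 3-gon: merge 3 vertices and 3 edges, delete both glued faces → V=24, E=56, F=34.
Attach a 13-gonal pyramid (V=14, E=26, F=14) along a 3-gon: merge 3 vertices and 3 edges, delete both glued faces → V=35, E=79, F=46.
Check: V − E + F = 35 − 79 + 46 = 2.

46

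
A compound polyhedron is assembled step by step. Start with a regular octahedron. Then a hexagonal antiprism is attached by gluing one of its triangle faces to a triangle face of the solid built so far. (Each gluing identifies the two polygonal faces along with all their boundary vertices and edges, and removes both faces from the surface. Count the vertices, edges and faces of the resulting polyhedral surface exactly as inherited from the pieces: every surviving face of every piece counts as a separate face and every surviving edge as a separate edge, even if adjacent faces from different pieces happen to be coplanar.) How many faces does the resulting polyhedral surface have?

A regular octahedron: V=6, E=12, F=8.
Attach a hexagonal antiprism (V=12, E=24, F=14) along a 3-gon: merge 3 vertices and 3 edges, delete both glued faces → V=15, E=33, F=20.
Check: V − E + F = 15 − 33 + 20 = 2.

20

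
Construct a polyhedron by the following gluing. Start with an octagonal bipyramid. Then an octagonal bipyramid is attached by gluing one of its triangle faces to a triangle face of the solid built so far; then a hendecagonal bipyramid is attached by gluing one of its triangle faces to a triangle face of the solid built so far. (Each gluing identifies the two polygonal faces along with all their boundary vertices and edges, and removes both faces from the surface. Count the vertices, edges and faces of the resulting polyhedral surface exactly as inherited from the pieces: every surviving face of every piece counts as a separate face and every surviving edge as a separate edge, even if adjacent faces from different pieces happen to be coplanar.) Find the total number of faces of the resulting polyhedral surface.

An octagonal bipyramid: V=10, E=24, F=16.
Attach an octagonal bipyramid (V=10, E=24, F=16) along a 3-gon: merge 3 vertices and 3 edges, delete both glued faces → V=17, E=45, F=30.
Attach a hendecagonal bipyramid (V=13, E=33, F=22) along a 3-gon: merge 3 vertices and 3 edges, delete both glued faces → V=27, E=75, F=50.
Check: V − E + F = 27 − 75 + 50 = 2.

50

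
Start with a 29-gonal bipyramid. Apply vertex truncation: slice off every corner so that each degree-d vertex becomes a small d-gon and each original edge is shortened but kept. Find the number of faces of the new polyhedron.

The base solid has V = 31, E = 87, F = 58.
Truncation replaces each original edge-end by a new vertex, so V′ = 2E = 174.
Each original edge survives, and each old vertex of degree d contributes d new edges; summing degrees gives Σd = 2E, so E′ = E + 2E = 3E = 261.
Each original face survives and each original vertex becomes one new face: F′ = F + V = 89.

89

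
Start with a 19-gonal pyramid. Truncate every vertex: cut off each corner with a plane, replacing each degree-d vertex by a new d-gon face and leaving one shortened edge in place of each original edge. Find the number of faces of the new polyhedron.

40

The base solid has V = 20, E = 38, F = 20.
Truncation replaces each original edge-end by a new vertex, so V′ = 2E = 76.
Each original edge survives, and each old vertex of degree d contributes d new edges; summing degrees gives Σd = 2E, so E′ = E + 2E = 3E = 114.
Each original face survives and each original vertex becomes one new face: F′ = F + V = 40.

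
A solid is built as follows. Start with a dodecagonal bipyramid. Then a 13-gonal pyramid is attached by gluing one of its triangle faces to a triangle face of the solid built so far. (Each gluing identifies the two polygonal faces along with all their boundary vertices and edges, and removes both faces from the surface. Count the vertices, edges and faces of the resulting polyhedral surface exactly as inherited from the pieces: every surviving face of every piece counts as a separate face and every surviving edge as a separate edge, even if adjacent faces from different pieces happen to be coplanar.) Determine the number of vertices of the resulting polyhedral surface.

A dodecagonal bipyramid: V=14, E=36, F=24.
Attach a 13-gonal pyramid (V=14, E=26, F=14) along a 3-gon: merge 3 vertices and 3 edges, delete both glued faces → V=25, E=59, F=36.
Check: V − E + F = 25 − 59 + 36 = 2.

25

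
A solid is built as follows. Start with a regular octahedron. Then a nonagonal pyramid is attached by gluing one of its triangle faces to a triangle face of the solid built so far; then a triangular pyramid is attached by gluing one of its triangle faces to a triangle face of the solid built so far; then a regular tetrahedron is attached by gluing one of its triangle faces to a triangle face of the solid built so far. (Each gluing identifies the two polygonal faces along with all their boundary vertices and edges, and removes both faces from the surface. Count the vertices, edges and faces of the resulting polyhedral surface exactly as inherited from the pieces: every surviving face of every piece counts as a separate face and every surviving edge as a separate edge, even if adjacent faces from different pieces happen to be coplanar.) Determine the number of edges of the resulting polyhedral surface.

33

A regular octahedron: V=6, E=12, F=8.
Attach a nonagonal pyramid (V=10, E=18, F=10) along a 3-gon: merge 3 vertices and 3 edges, delete both glued faces → V=13, E=27, F=16.
Attach a triangular pyramid (V=4, E=6, F=4) along a 3-gon: merge 3 vertices and 3 edges, delete both glued faces → V=14, E=30, F=18.
Attach a regular tetrahedron (V=4, E=6, F=4) along a 3-gon: merge 3 vertices and 3 edges, delete both glued faces → V=15, E=33, F=20.
Check: V − E + F = 15 − 33 + 20 = 2.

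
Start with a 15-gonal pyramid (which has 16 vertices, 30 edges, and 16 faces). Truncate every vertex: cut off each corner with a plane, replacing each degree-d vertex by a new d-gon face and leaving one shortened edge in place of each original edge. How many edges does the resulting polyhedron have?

90

Truncation replaces each original edge-end by a new vertex, so V′ = 2E = 60.
Each original edge survives, and each old vertex of degree d contributes d new edges; summing degrees gives Σd = 2E, so E′ = E + 2E = 3E = 90.
Each original face survives and each original vertex becomes one new face: F′ = F + V = 32.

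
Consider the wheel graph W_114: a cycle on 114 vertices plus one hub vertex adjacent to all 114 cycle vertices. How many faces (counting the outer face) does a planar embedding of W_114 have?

W_114 has V = 114 + 1 = 115 vertices and E = 2·114 = 228 edges.
By Euler's formula F = 2 − V + E = 2 − 115 + 228 = 115.

115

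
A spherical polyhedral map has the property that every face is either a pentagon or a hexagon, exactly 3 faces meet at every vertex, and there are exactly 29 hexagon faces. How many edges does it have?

Let x be the number of pentagons; then F = 29 + x.
Edge–face incidences: 2E = 6·29 + 5·x = 174 + 5x.
Every vertex has degree 3, so 3V = 2E.
Euler: V − E + F = 2 ⇒ (2E)/3 − E + (29 + x) = 2.
Multiply by 6: 2·(2E) − 3·(2E) + 6·(29 + x) = 12, i.e. 174 + 6x − (174 + 5x) = 12.
Collecting terms: x = 12.
Then 2E = 174 + 5·12 = 234, so E = 117, V = 2E/3 = 78, F = 29 + 12 = 41.

117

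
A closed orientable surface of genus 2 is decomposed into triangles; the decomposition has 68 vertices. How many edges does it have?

χ = 2 − 2·2 = -2, and every face is a triangle so 3F = 2E.
V − E + F = -2 with E = 3F/2 gives 68 − (3/2 − 1)·F = -2, so F = 140 and E = 210.

210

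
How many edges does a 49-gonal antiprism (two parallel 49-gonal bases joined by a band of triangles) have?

196

An antiprism on an n-gon has two n-gon caps and 2n triangles: V = 2·49 = 98, E = 4·49 = 196, F = 2·49 + 2 = 100.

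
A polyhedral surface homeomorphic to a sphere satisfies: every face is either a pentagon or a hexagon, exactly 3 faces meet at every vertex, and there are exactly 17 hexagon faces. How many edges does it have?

Let x be the number of pentagons; then F = 17 + x.
Edge–face incidences: 2E = 6·17 + 5·x = 102 + 5x.
Every vertex has degree 3, so 3V = 2E.
Euler: V − E + F = 2 ⇒ (2E)/3 − E + (17 + x) = 2.
Multiply by 6: 2·(2E) − 3·(2E) + 6·(17 + x) = 12, i.e. 102 + 6x − (102 + 5x) = 12.
Collecting terms: x = 12.
Then 2E = 102 + 5·12 = 162, so E = 81, V = 2E/3 = 54, F = 17 + 12 = 29.

81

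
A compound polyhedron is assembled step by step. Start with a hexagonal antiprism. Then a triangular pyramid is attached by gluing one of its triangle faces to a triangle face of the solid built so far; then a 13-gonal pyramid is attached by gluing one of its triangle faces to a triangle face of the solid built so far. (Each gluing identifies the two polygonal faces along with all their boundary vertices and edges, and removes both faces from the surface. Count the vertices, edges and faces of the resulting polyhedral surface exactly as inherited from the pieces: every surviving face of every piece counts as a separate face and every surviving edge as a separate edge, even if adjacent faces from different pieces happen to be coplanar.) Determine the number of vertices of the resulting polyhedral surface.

A hexagonal antiprism: V=12, E=24, F=14.
Attach a triangular pyramid (V=4, E=6, F=4) along a 3-gon: merge 3 vertices and 3 edges, delete both glued faces → V=13, E=27, F=16.
Attach a 13-gonal pyramid (V=14, E=26, F=14) along a 3-gon: merge 3 vertices and 3 edges, delete both glued faces → V=24, E=50, F=28.
Check: V − E + F = 24 − 50 + 28 = 2.

24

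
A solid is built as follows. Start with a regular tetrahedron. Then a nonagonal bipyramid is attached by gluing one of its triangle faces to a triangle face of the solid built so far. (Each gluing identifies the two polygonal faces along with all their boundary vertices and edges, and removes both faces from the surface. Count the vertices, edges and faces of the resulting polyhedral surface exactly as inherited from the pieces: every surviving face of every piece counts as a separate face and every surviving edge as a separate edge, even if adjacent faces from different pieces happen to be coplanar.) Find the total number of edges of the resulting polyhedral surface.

30

A regular tetrahedron: V=4, E=6, F=4.
Attach a nonagonal bipyramid (V=11, E=27, F=18) along a 3-gon: merge 3 vertices and 3 edges, delete both glued faces → V=12, E=30, F=20.
Check: V − E + F = 12 − 30 + 20 = 2.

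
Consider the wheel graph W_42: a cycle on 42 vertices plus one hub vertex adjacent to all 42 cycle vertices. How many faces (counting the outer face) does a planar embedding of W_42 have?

43

W_42 has V = 42 + 1 = 43 vertices and E = 2·42 = 84 edges.
By Euler's formula F = 2 − V + E = 2 − 43 + 84 = 43.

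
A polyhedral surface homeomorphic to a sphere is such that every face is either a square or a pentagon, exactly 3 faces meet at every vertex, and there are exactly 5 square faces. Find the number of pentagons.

Let x be the number of pentagons; then F = 5 + x.
Edge–face incidences: 2E = 4·5 + 5·x = 20 + 5x.
Every vertex has degree 3, so 3V = 2E.
Euler: V − E + F = 2 ⇒ (2E)/3 − E + (5 + x) = 2.
Multiply by 6: 2·(2E) − 3·(2E) + 6·(5 + x) = 12, i.e. 30 + 6x − (20 + 5x) = 12.
Collecting terms: x + 10 = 12, so x = 2.
Then 2E = 20 + 5·2 = 30, so E = 15, V = 2E/3 = 10, F = 5 + 2 = 7.

2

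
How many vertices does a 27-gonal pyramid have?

28

A pyramid on an n-gon base has one n-gon and n triangles: V = 27 + 1 = 28, E = 2·27 = 54, F = 27 + 1 = 28.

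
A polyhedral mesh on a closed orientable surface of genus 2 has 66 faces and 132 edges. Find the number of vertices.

For a closed orientable surface of genus 2, χ = 2 − 2·2 = -2.
V = -2 + E − F = -2 + 132 − 66 = 64.

64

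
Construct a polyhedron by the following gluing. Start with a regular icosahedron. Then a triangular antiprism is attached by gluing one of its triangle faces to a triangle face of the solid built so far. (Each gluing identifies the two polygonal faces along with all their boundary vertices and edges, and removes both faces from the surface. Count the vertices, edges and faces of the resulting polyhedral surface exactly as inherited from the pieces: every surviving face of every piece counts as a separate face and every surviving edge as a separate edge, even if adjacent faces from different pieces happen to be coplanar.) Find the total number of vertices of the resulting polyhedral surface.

15

A regular icosahedron: V=12, E=30, F=20.
Attach a triangular antiprism (V=6, E=12, F=8) along a 3-gon: merge 3 vertices and 3 edges, delete both glued faces → V=15, E=39, F=26.
Check: V − E + F = 15 − 39 + 26 = 2.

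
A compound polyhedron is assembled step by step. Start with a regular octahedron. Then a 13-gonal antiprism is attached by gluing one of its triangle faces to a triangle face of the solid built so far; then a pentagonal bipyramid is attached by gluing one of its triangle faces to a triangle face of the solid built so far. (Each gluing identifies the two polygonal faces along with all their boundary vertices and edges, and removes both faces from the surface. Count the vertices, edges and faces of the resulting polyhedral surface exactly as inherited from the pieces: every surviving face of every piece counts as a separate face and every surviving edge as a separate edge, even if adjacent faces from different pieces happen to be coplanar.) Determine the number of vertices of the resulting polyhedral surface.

A regular octahedron: V=6, E=12, F=8.
Attach a 13-gonal antiprism (V=26, E=52, F=28) along a 3-gon: merge 3 vertices and 3 edges, delete both glued faces → V=29, E=61, F=34.
Attach a pentagonal bipyramid (V=7, E=15, F=10) along a 3-gon: merge 3 vertices and 3 edges, delete both glued faces → V=33, E=73, F=42.
Check: V − E + F = 33 − 73 + 42 = 2.

33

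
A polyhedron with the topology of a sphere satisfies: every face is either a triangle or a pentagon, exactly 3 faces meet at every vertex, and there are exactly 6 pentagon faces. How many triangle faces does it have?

Let x be the number of triangles; then F = 6 + x.
Edge–face incidences: 2E = 5·6 + 3·x = 30 + 3x.
Every vertex has degree 3, so 3V = 2E.
Euler: V − E + F = 2 ⇒ (2E)/3 − E + (6 + x) = 2.
Multiply by 6: 2·(2E) − 3·(2E) + 6·(6 + x) = 12, i.e. 36 + 6x − (30 + 3x) = 12.
Collecting terms: 3x + 6 = 12, so 3x = 6, so x = 2.
Then 2E = 30 + 3·2 = 36, so E = 18, V = 2E/3 = 12, F = 6 + 2 = 8.

2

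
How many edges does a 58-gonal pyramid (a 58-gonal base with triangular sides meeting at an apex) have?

A pyramid on an n-gon base has one n-gon and n triangles: V = 58 + 1 = 59, E = 2·58 = 116, F = 58 + 1 = 59.
Check: V − E + F = 59 − 116 + 59 = 2.

116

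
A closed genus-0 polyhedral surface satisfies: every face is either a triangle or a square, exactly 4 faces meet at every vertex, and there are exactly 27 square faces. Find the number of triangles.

8

Let x be the number of triangles; then F = 27 + x.
Edge–face incidences: 2E = 4·27 + 3·x = 108 + 3x.
Every vertex has degree 4, so 4V = 2E.
Euler: V − E + F = 2 ⇒ (2E)/4 − E + (27 + x) = 2.
Multiply by 8: 2·(2E) − 4·(2E) + 8·(27 + x) = 16, i.e. 216 + 8x − 2·(108 + 3x) = 16.
Collecting terms: 2x = 16, so x = 8.
Then 2E = 108 + 3·8 = 132, so E = 66, V = 2E/4 = 33, F = 27 + 8 = 35.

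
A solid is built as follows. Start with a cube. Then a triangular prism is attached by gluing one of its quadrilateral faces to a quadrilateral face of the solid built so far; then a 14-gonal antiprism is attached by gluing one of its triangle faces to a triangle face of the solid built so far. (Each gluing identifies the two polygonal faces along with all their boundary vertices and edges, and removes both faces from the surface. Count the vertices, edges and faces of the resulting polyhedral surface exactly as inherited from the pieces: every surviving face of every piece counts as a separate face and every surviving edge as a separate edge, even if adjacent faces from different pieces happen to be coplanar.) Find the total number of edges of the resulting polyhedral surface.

A cube: V=8, E=12, F=6.
Attach a triangular prism (V=6, E=9, F=5) along a 4-gon: merge 4 vertices and 4 edges, delete both glued faces → V=10, E=17, F=9.
Attach a 14-gonal antiprism (V=28, E=56, F=30) along a 3-gon: merge 3 vertices and 3 edges, delete both glued faces → V=35, E=70, F=37.
Check: V − E + F = 35 − 70 + 37 = 2.

70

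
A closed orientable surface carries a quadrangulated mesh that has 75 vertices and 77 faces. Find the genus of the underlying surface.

2

Every face is a square, so 2E = 4·77 = 308, giving E = 154.
χ = V − E + F = 75 − 154 + 77 = -2.
For a closed orientable surface χ = 2 − 2g, so g = (2 − (-2))/2 = 2.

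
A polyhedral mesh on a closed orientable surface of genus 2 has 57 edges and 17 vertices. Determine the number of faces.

For a closed orientable surface of genus 2, χ = 2 − 2·2 = -2.
F = -2 − V + E = -2 − 17 + 57 = 38.

38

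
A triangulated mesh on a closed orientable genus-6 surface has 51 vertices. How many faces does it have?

χ = 2 − 2·6 = -10, and every face is a triangle so 3F = 2E.
V − E + F = -10 with E = 3F/2 gives 51 − (3/2 − 1)·F = -10, so F = 122 and E = 183.

122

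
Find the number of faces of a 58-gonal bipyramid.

116

A bipyramid over an n-gon has 2n triangular faces and n + 2 vertices: V = 58 + 2 = 60, E = 3·58 = 174, F = 2·58 = 116.
Check: V − E + F = 60 − 174 + 116 = 2.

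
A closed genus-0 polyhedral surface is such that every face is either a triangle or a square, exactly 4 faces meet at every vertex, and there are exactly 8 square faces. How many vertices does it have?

14

Let x be the number of triangles; then F = 8 + x.
Edge–face incidences: 2E = 4·8 + 3·x = 32 + 3x.
Every vertex has degree 4, so 4V = 2E.
Euler: V − E + F = 2 ⇒ (2E)/4 − E + (8 + x) = 2.
Multiply by 8: 2·(2E) − 4·(2E) + 8·(8 + x) = 16, i.e. 64 + 8x − 2·(32 + 3x) = 16.
Collecting terms: 2x = 16, so x = 8.
Then 2E = 32 + 3·8 = 56, so E = 28, V = 2E/4 = 14, F = 8 + 8 = 16.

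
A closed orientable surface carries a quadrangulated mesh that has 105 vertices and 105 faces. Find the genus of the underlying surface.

1

Every face is a square, so 2E = 4·105 = 420, giving E = 210.
χ = V − E + F = 105 − 210 + 105 = 0.
For a closed orientable surface χ = 2 − 2g, so g = (2 − (0))/2 = 1.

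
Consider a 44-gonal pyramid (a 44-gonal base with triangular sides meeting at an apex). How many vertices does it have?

A pyramid on an n-gon base has one n-gon and n triangles: V = 44 + 1 = 45, E = 2·44 = 88, F = 44 + 1 = 45.

45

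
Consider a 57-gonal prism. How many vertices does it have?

114

A prism on an n-gon has two n-gon bases and n rectangular sides: V = 2·57 = 114, E = 3·57 = 171, F = 57 + 2 = 59.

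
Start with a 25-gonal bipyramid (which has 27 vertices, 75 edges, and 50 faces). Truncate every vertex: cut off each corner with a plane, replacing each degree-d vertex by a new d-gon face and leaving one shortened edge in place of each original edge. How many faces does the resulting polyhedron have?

77

Truncation replaces each original edge-end by a new vertex, so V′ = 2E = 150.
Each original edge survives, and each old vertex of degree d contributes d new edges; summing degrees gives Σd = 2E, so E′ = E + 2E = 3E = 225.
Each original face survives and each original vertex becomes one new face: F′ = F + V = 77.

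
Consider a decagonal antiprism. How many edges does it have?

An antiprism on an n-gon has two n-gon caps and 2n triangles: V = 2·10 = 20, E = 4·10 = 40, F = 2·10 + 2 = 22.
Check: V − E + F = 20 − 40 + 22 = 2.

40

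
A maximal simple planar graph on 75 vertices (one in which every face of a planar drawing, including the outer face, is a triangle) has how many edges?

219

In a plane triangulation 3F = 2E and V − E + F = 2, so E = 3V − 6 = 3·75 − 6 = 219.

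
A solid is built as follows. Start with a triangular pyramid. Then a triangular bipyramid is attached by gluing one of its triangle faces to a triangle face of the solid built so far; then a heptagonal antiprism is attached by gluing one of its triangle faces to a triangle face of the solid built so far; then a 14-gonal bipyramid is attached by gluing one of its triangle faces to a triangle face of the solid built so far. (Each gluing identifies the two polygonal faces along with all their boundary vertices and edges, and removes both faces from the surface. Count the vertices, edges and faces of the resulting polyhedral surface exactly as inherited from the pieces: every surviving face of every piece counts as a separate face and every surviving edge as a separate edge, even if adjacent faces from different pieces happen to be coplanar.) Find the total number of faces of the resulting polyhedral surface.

A triangular pyramid: V=4, E=6, F=4.
Attach a triangular bipyramid (V=5, E=9, F=6) along a 3-gon: merge 3 vertices and 3 edges, delete both glued faces → V=6, E=12, F=8.
Attach a heptagonal antiprism (V=14, E=28, F=16) along a 3-gon: merge 3 vertices and 3 edges, delete both glued faces → V=17, E=37, F=22.
Attach a 14-gonal bipyramid (V=16, E=42, F=28) along a 3-gon: merge 3 vertices and 3 edges, delete both glued faces → V=30, E=76, F=48.
Check: V − E + F = 30 − 76 + 48 = 2.

48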